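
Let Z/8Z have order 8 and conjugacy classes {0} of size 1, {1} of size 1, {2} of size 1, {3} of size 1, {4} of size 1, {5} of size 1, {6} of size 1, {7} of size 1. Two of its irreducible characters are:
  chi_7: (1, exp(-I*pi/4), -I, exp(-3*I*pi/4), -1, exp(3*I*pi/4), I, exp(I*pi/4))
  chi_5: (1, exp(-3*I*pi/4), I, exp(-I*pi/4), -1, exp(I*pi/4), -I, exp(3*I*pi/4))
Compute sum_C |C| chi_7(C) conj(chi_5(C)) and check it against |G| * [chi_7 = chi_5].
Sum = 0; so <chi_7, chi_5> = 0 (distinct irreducibles are orthogonal).

Why: Compute term by term over conjugacy classes (|C| * chi_7(C) * conj(chi_5(C))):
  1*(1)*conj(1) + 1*(exp(-I*pi/4))*conj(exp(-3*I*pi/4)) + 1*(-I)*conj(I) + 1*(exp(-3*I*pi/4))*conj(exp(-I*pi/4)) + 1*(-1)*conj(-1) + 1*(exp(3*I*pi/4))*conj(exp(I*pi/4)) + 1*(I)*conj(-I) + 1*(exp(I*pi/4))*conj(exp(3*I*pi/4))
  = (1) + (I) + (-1) + (-I) + (1) + (I) + (-1) + (-I)
  = 0.
(Exp terms are combined using exp(i*s)*conj(exp(i*t)) = exp(i*(s-t)), and sums of them are collapsed using the identity that for every m > 1 the m distinct m-th roots of unity sum to 0, e.g. 1 + exp(2*I*pi/3) + exp(-2*I*pi/3) = 0.)
Dividing by |G| = 8 gives 0/8 = 0, matching the row-orthogonality relation <chi_7, chi_5> = [chi_7 = chi_5].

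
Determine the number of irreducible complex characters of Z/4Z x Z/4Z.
16

Justification: The number of irreducible complex representations of a finite group equals its number of conjugacy classes. Z/4Z x Z/4Z is abelian of order 16, so every element is its own conjugacy class: 16 classes, so Z/4Z x Z/4Z (order 16) has exactly 16 irreducible complex representations.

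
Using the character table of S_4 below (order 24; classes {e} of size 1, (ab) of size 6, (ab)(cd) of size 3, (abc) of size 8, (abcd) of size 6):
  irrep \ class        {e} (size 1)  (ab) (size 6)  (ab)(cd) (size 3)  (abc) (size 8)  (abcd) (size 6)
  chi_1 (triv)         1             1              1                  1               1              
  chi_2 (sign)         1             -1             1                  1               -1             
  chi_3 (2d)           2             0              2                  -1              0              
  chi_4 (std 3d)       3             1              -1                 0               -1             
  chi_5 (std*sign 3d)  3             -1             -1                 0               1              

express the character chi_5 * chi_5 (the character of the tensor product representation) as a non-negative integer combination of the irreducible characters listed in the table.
chi_5 tensor chi_5 = chi_1 + chi_3 + chi_4 + chi_5 (all other irreducibles have multiplicity 0).

Working: The character of a tensor product is the pointwise product (chi_5 * chi_5)(C) = chi_5(C) * chi_5(C):
  {e}: (3)*(3), (ab): (-1)*(-1), (ab)(cd): (-1)*(-1), (abc): (0)*(0), (abcd): (1)*(1)
so (chi_5 * chi_5) takes values
  {e} -> 9, (ab) -> 1, (ab)(cd) -> 1, (abc) -> 0, (abcd) -> 1.
Now take the inner product of this character with each irreducible chi from the table, <chi_5*chi_5, chi> = (1/24) sum_C |C| (chi_5*chi_5)(C) conj(chi(C)):
  <chi_5*chi_5, chi_1> = (1/24)[1*(9)*conj(1) + 6*(1)*conj(1) + 3*(1)*conj(1) + 8*(0)*conj(1) + 6*(1)*conj(1)]
      = (1/24)[(9) + (6) + (3) + (0) + (6)] = 24/24 = 1
  <chi_5*chi_5, chi_2> = (1/24)[1*(9)*conj(1) + 6*(1)*conj(-1) + 3*(1)*conj(1) + 8*(0)*conj(1) + 6*(1)*conj(-1)]
      = (1/24)[(9) + (-6) + (3) + (0) + (-6)] = 0/24 = 0
  <chi_5*chi_5, chi_3> = (1/24)[1*(9)*conj(2) + 6*(1)*conj(0) + 3*(1)*conj(2) + 8*(0)*conj(-1) + 6*(1)*conj(0)]
      = (1/24)[(18) + (0) + (6) + (0) + (0)] = 24/24 = 1
  <chi_5*chi_5, chi_4> = (1/24)[1*(9)*conj(3) + 6*(1)*conj(1) + 3*(1)*conj(-1) + 8*(0)*conj(0) + 6*(1)*conj(-1)]
      = (1/24)[(27) + (6) + (-3) + (0) + (-6)] = 24/24 = 1
  <chi_5*chi_5, chi_5> = (1/24)[1*(9)*conj(3) + 6*(1)*conj(-1) + 3*(1)*conj(-1) + 8*(0)*conj(0) + 6*(1)*conj(1)]
      = (1/24)[(27) + (-6) + (-3) + (0) + (6)] = 24/24 = 1
Hence the multiplicities are chi_1: 1, chi_3: 1, chi_4: 1, chi_5: 1. Dimension check: dim(chi_5)*dim(chi_5) = 3*3 = 9 and sum (mult * dim) = 1*1 + 1*2 + 1*3 + 1*3 = 9.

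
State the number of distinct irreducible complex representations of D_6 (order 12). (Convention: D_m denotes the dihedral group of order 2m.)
6

Justification: The number of irreducible complex representations of a finite group equals its number of conjugacy classes. D_6 has 6 conjugacy classes (n/2 + 3 for n even), so D_6 (order 12) has exactly 6 irreducible complex representations.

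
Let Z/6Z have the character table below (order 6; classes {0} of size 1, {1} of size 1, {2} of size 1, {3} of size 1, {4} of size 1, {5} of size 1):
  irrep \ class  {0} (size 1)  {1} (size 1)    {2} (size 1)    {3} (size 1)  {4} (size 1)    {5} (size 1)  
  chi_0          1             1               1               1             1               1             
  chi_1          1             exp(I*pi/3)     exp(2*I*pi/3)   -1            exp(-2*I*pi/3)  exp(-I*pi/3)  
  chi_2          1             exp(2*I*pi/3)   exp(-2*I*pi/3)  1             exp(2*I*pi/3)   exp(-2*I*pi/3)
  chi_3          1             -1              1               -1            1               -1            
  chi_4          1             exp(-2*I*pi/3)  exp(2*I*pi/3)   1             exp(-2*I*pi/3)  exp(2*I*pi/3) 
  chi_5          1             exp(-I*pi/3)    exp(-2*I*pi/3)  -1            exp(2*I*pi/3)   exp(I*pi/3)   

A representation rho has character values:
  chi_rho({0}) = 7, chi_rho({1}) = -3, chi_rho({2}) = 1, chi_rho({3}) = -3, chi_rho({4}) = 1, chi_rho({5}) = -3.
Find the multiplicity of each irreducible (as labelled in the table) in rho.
Multiplicities: chi_0: 0, chi_1: 1, chi_2: 1, chi_3: 3, chi_4: 1, chi_5: 1.

Use <chi_rho, chi> = (1/|G|) sum_C |C| * chi_rho(C) * conj(chi(C)) with |G| = 6 for each irreducible chi in the table:
  <chi_rho, chi_0> = (1/6)[1*(7)*conj(1) + 1*(-3)*conj(1) + 1*(1)*conj(1) + 1*(-3)*conj(1) + 1*(1)*conj(1) + 1*(-3)*conj(1)]
      = (1/6)[(7) + (-3) + (1) + (-3) + (1) + (-3)] = 0/6 = 0
  <chi_rho, chi_1> = (1/6)[1*(7)*conj(1) + 1*(-3)*conj(exp(I*pi/3)) + 1*(1)*conj(exp(2*I*pi/3)) + 1*(-3)*conj(-1) + 1*(1)*conj(exp(-2*I*pi/3)) + 1*(-3)*conj(exp(-I*pi/3))]
      = (1/6)[(7) + (exp(-2*I*pi/3) + exp(I*pi/3) - 3*exp(-I*pi/3)) + (2 + 3*exp(-2*I*pi/3) + 2*exp(2*I*pi/3)) + (3) + (2 + 2*exp(-2*I*pi/3) + 3*exp(2*I*pi/3)) + (-3*exp(I*pi/3) + exp(-I*pi/3) + exp(2*I*pi/3))] = 6/6 = 1
  <chi_rho, chi_2> = (1/6)[1*(7)*conj(1) + 1*(-3)*conj(exp(2*I*pi/3)) + 1*(1)*conj(exp(-2*I*pi/3)) + 1*(-3)*conj(1) + 1*(1)*conj(exp(2*I*pi/3)) + 1*(-3)*conj(exp(-2*I*pi/3))]
      = (1/6)[(7) + (exp(-I*pi/3) + exp(2*I*pi/3) - 3*exp(-2*I*pi/3)) + (2 + 2*exp(-2*I*pi/3) + 3*exp(2*I*pi/3)) + (-3) + (2 + 3*exp(-2*I*pi/3) + 2*exp(2*I*pi/3)) + (-3*exp(2*I*pi/3) + exp(-2*I*pi/3) + exp(I*pi/3))] = 6/6 = 1
  <chi_rho, chi_3> = (1/6)[1*(7)*conj(1) + 1*(-3)*conj(-1) + 1*(1)*conj(1) + 1*(-3)*conj(-1) + 1*(1)*conj(1) + 1*(-3)*conj(-1)]
      = (1/6)[(7) + (3) + (1) + (3) + (1) + (3)] = 18/6 = 3
  <chi_rho, chi_4> = (1/6)[1*(7)*conj(1) + 1*(-3)*conj(exp(-2*I*pi/3)) + 1*(1)*conj(exp(2*I*pi/3)) + 1*(-3)*conj(1) + 1*(1)*conj(exp(-2*I*pi/3)) + 1*(-3)*conj(exp(2*I*pi/3))]
      = (1/6)[(7) + (-3*exp(2*I*pi/3) + exp(-2*I*pi/3) + exp(I*pi/3)) + (2 + 3*exp(-2*I*pi/3) + 2*exp(2*I*pi/3)) + (-3) + (2 + 2*exp(-2*I*pi/3) + 3*exp(2*I*pi/3)) + (exp(-I*pi/3) + exp(2*I*pi/3) - 3*exp(-2*I*pi/3))] = 6/6 = 1
  <chi_rho, chi_5> = (1/6)[1*(7)*conj(1) + 1*(-3)*conj(exp(-I*pi/3)) + 1*(1)*conj(exp(-2*I*pi/3)) + 1*(-3)*conj(-1) + 1*(1)*conj(exp(2*I*pi/3)) + 1*(-3)*conj(exp(I*pi/3))]
      = (1/6)[(7) + (-3*exp(I*pi/3) + exp(-I*pi/3) + exp(2*I*pi/3)) + (2 + 2*exp(-2*I*pi/3) + 3*exp(2*I*pi/3)) + (3) + (2 + 3*exp(-2*I*pi/3) + 2*exp(2*I*pi/3)) + (exp(-2*I*pi/3) + exp(I*pi/3) - 3*exp(-I*pi/3))] = 6/6 = 1
(Exp terms are combined using exp(i*s)*conj(exp(i*t)) = exp(i*(s-t)), and sums of them are collapsed using the identity that for every m > 1 the m distinct m-th roots of unity sum to 0, e.g. 1 + exp(2*I*pi/3) + exp(-2*I*pi/3) = 0.)
Dimension check: dim(rho) = sum (mult * dim) = 0*1 + 1*1 + 1*1 + 3*1 + 1*1 + 1*1 = 7 = chi_rho(e) = 7.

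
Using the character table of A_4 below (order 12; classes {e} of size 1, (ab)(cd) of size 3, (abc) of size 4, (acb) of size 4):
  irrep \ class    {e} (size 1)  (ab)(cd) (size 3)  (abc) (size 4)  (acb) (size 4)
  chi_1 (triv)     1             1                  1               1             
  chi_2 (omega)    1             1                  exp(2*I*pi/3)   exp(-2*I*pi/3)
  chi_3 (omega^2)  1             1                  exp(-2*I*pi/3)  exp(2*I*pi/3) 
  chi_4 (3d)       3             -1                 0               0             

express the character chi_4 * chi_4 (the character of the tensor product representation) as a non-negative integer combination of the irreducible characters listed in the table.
chi_4 tensor chi_4 = chi_1 + chi_2 + chi_3 + 2*chi_4 (all other irreducibles have multiplicity 0).

Working: The character of a tensor product is the pointwise product (chi_4 * chi_4)(C) = chi_4(C) * chi_4(C):
  {e}: (3)*(3), (ab)(cd): (-1)*(-1), (abc): (0)*(0), (acb): (0)*(0)
so (chi_4 * chi_4) takes values
  {e} -> 9, (ab)(cd) -> 1, (abc) -> 0, (acb) -> 0.
Now take the inner product of this character with each irreducible chi from the table, <chi_4*chi_4, chi> = (1/12) sum_C |C| (chi_4*chi_4)(C) conj(chi(C)):
  <chi_4*chi_4, chi_1> = (1/12)[1*(9)*conj(1) + 3*(1)*conj(1) + 4*(0)*conj(1) + 4*(0)*conj(1)]
      = (1/12)[(9) + (3) + (0) + (0)] = 12/12 = 1
  <chi_4*chi_4, chi_2> = (1/12)[1*(9)*conj(1) + 3*(1)*conj(1) + 4*(0)*conj(exp(2*I*pi/3)) + 4*(0)*conj(exp(-2*I*pi/3))]
      = (1/12)[(9) + (3) + (0) + (0)] = 12/12 = 1
  <chi_4*chi_4, chi_3> = (1/12)[1*(9)*conj(1) + 3*(1)*conj(1) + 4*(0)*conj(exp(-2*I*pi/3)) + 4*(0)*conj(exp(2*I*pi/3))]
      = (1/12)[(9) + (3) + (0) + (0)] = 12/12 = 1
  <chi_4*chi_4, chi_4> = (1/12)[1*(9)*conj(3) + 3*(1)*conj(-1) + 4*(0)*conj(0) + 4*(0)*conj(0)]
      = (1/12)[(27) + (-3) + (0) + (0)] = 24/12 = 2
(Exp terms are combined using exp(i*s)*conj(exp(i*t)) = exp(i*(s-t)), and sums of them are collapsed using the identity that for every m > 1 the m distinct m-th roots of unity sum to 0, e.g. 1 + exp(2*I*pi/3) + exp(-2*I*pi/3) = 0.)
Hence the multiplicities are chi_1: 1, chi_2: 1, chi_3: 1, chi_4: 2. Dimension check: dim(chi_4)*dim(chi_4) = 3*3 = 9 and sum (mult * dim) = 1*1 + 1*1 + 1*1 + 2*3 = 9.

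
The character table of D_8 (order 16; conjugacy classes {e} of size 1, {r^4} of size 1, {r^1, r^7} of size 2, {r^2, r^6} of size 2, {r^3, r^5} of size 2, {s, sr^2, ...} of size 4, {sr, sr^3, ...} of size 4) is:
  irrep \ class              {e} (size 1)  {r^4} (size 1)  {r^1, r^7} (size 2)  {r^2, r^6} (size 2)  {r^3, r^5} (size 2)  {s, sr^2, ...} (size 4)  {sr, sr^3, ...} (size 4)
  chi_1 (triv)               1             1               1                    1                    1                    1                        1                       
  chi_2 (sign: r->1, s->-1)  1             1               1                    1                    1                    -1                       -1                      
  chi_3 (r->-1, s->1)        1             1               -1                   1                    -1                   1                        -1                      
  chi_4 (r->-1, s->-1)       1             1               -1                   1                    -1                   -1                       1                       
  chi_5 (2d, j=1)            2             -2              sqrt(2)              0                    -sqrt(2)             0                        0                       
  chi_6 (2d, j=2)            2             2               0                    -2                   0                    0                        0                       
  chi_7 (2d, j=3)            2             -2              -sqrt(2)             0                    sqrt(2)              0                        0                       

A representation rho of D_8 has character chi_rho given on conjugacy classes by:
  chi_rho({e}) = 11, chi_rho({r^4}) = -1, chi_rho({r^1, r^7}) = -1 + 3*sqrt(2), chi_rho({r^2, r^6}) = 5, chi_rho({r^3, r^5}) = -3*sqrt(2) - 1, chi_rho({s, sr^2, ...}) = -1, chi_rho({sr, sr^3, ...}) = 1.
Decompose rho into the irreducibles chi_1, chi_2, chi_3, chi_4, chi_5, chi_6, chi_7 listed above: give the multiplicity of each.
Multiplicities: chi_1: 1, chi_2: 1, chi_3: 1, chi_4: 2, chi_5: 3, chi_6: 0, chi_7: 0.

Why: Use <chi_rho, chi> = (1/|G|) sum_C |C| * chi_rho(C) * conj(chi(C)) with |G| = 16 for each irreducible chi in the table:
  <chi_rho, chi_1> = (1/16)[1*(11)*conj(1) + 1*(-1)*conj(1) + 2*(-1 + 3*sqrt(2))*conj(1) + 2*(5)*conj(1) + 2*(-3*sqrt(2) - 1)*conj(1) + 4*(-1)*conj(1) + 4*(1)*conj(1)]
      = (1/16)[(11) + (-1) + (-2 + 6*sqrt(2)) + (10) + (-6*sqrt(2) - 2) + (-4) + (4)] = 16/16 = 1
  <chi_rho, chi_2> = (1/16)[1*(11)*conj(1) + 1*(-1)*conj(1) + 2*(-1 + 3*sqrt(2))*conj(1) + 2*(5)*conj(1) + 2*(-3*sqrt(2) - 1)*conj(1) + 4*(-1)*conj(-1) + 4*(1)*conj(-1)]
      = (1/16)[(11) + (-1) + (-2 + 6*sqrt(2)) + (10) + (-6*sqrt(2) - 2) + (4) + (-4)] = 16/16 = 1
  <chi_rho, chi_3> = (1/16)[1*(11)*conj(1) + 1*(-1)*conj(1) + 2*(-1 + 3*sqrt(2))*conj(-1) + 2*(5)*conj(1) + 2*(-3*sqrt(2) - 1)*conj(-1) + 4*(-1)*conj(1) + 4*(1)*conj(-1)]
      = (1/16)[(11) + (-1) + (2 - 6*sqrt(2)) + (10) + (2 + 6*sqrt(2)) + (-4) + (-4)] = 16/16 = 1
  <chi_rho, chi_4> = (1/16)[1*(11)*conj(1) + 1*(-1)*conj(1) + 2*(-1 + 3*sqrt(2))*conj(-1) + 2*(5)*conj(1) + 2*(-3*sqrt(2) - 1)*conj(-1) + 4*(-1)*conj(-1) + 4*(1)*conj(1)]
      = (1/16)[(11) + (-1) + (2 - 6*sqrt(2)) + (10) + (2 + 6*sqrt(2)) + (4) + (4)] = 32/16 = 2
  <chi_rho, chi_5> = (1/16)[1*(11)*conj(2) + 1*(-1)*conj(-2) + 2*(-1 + 3*sqrt(2))*conj(sqrt(2)) + 2*(5)*conj(0) + 2*(-3*sqrt(2) - 1)*conj(-sqrt(2)) + 4*(-1)*conj(0) + 4*(1)*conj(0)]
      = (1/16)[(22) + (2) + (12 - 2*sqrt(2)) + (0) + (2*sqrt(2) + 12) + (0) + (0)] = 48/16 = 3
  <chi_rho, chi_6> = (1/16)[1*(11)*conj(2) + 1*(-1)*conj(2) + 2*(-1 + 3*sqrt(2))*conj(0) + 2*(5)*conj(-2) + 2*(-3*sqrt(2) - 1)*conj(0) + 4*(-1)*conj(0) + 4*(1)*conj(0)]
      = (1/16)[(22) + (-2) + (0) + (-20) + (0) + (0) + (0)] = 0/16 = 0
  <chi_rho, chi_7> = (1/16)[1*(11)*conj(2) + 1*(-1)*conj(-2) + 2*(-1 + 3*sqrt(2))*conj(-sqrt(2)) + 2*(5)*conj(0) + 2*(-3*sqrt(2) - 1)*conj(sqrt(2)) + 4*(-1)*conj(0) + 4*(1)*conj(0)]
      = (1/16)[(22) + (2) + (-12 + 2*sqrt(2)) + (0) + (-12 - 2*sqrt(2)) + (0) + (0)] = 0/16 = 0
Dimension check: dim(rho) = sum (mult * dim) = 1*1 + 1*1 + 1*1 + 2*1 + 3*2 + 0*2 + 0*2 = 11 = chi_rho(e) = 11.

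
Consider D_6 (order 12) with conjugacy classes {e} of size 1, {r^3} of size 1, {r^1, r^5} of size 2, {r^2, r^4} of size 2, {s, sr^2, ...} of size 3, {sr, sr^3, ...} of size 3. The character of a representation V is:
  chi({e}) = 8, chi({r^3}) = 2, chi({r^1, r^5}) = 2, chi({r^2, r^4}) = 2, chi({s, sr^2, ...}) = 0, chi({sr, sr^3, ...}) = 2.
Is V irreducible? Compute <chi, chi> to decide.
Not irreducible (reducible): <chi, chi> = 8 > 1.

Why: <chi, chi> = (1/|G|) sum_C |C| * |chi(C)|^2 = (1/12)[1*|8|^2 + 1*|2|^2 + 2*|2|^2 + 2*|2|^2 + 3*|0|^2 + 3*|2|^2]
  = (1/12)[(64) + (4) + (8) + (8) + (0) + (12)] = 96/12 = 8.
A character is irreducible iff <chi, chi> = 1, so this representation is reducible.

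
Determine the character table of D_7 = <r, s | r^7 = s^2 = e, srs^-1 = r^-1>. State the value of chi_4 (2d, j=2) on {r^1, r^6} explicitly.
Conjugacy classes: {e} of size 1, {r^1, r^6} of size 2, {r^2, r^5} of size 2, {r^3, r^4} of size 2, {s, sr, ..., sr^6} of size 7.
Character table:
  irrep \ class              {e} (size 1)  {r^1, r^6} (size 2)  {r^2, r^5} (size 2)  {r^3, r^4} (size 2)  {s, sr, ..., sr^6} (size 7)
  chi_1 (triv)               1             1                    1                    1                    1                          
  chi_2 (sign: r->1, s->-1)  1             1                    1                    1                    -1                         
  chi_3 (2d, j=1)            2             2*cos(2*pi/7)        -2*cos(3*pi/7)       -2*cos(pi/7)         0                          
  chi_4 (2d, j=2)            2             -2*cos(3*pi/7)       -2*cos(pi/7)         2*cos(2*pi/7)        0                          
  chi_5 (2d, j=3)            2             -2*cos(pi/7)         2*cos(2*pi/7)        -2*cos(3*pi/7)       0                          

Spot check: chi_4 (2d, j=2) on {r^1, r^6} = -2*cos(3*pi/7).

Reasoning: D_7 has order 2*7 = 14 with 5 conjugacy classes, hence 5 irreducibles. Sum of squared dims 1 + 1 + 4 + 4 + 4 = 14 = |G|. Linear characters come from the abelianisation; the 2-dimensional irreps have character r^k -> 2*cos(2*pi*j*k/7), reflections -> 0.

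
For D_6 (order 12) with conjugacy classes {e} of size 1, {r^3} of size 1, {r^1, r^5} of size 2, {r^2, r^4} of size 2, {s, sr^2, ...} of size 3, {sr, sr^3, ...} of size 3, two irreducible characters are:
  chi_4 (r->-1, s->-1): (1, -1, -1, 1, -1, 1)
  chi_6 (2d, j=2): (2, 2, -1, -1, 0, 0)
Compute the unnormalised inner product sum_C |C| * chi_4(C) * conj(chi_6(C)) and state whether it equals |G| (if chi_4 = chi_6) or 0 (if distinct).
Sum = 0; so <chi_4, chi_6> = 0 (distinct irreducibles are orthogonal).

Compute term by term over conjugacy classes (|C| * chi_4(C) * conj(chi_6(C))):
  1*(1)*conj(2) + 1*(-1)*conj(2) + 2*(-1)*conj(-1) + 2*(1)*conj(-1) + 3*(-1)*conj(0) + 3*(1)*conj(0)
  = (2) + (-2) + (2) + (-2) + (0) + (0)
  = 0.
Dividing by |G| = 12 gives 0/12 = 0, matching the row-orthogonality relation <chi_4, chi_6> = [chi_4 = chi_6].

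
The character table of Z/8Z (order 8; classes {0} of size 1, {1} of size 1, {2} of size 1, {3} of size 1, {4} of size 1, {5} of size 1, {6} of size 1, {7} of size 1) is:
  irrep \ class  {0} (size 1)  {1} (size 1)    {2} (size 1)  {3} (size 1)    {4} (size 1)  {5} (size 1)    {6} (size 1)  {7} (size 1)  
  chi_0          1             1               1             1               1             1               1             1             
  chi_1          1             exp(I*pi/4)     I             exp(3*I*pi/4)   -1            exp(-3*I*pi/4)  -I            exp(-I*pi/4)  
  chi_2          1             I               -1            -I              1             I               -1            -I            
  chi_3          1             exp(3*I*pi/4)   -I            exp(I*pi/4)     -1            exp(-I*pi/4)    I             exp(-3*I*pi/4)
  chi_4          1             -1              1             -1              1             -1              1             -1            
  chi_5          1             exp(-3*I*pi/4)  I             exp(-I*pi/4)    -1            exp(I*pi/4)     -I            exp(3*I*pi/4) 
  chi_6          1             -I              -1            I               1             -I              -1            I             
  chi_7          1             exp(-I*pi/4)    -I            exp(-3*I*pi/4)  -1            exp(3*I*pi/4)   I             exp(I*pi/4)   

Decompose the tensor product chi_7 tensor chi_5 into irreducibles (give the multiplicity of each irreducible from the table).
chi_7 tensor chi_5 = chi_4 (all other irreducibles have multiplicity 0).

Why: The character of a tensor product is the pointwise product (chi_7 * chi_5)(C) = chi_7(C) * chi_5(C):
  {0}: (1)*(1), {1}: (exp(-I*pi/4))*(exp(-3*I*pi/4)), {2}: (-I)*(I), {3}: (exp(-3*I*pi/4))*(exp(-I*pi/4)), {4}: (-1)*(-1), {5}: (exp(3*I*pi/4))*(exp(I*pi/4)), {6}: (I)*(-I), {7}: (exp(I*pi/4))*(exp(3*I*pi/4))
so (chi_7 * chi_5) takes values
  {0} -> 1, {1} -> -1, {2} -> 1, {3} -> -1, {4} -> 1, {5} -> -1, {6} -> 1, {7} -> -1.
Now take the inner product of this character with each irreducible chi from the table, <chi_7*chi_5, chi> = (1/8) sum_C |C| (chi_7*chi_5)(C) conj(chi(C)):
  <chi_7*chi_5, chi_0> = (1/8)[1*(1)*conj(1) + 1*(-1)*conj(1) + 1*(1)*conj(1) + 1*(-1)*conj(1) + 1*(1)*conj(1) + 1*(-1)*conj(1) + 1*(1)*conj(1) + 1*(-1)*conj(1)]
      = (1/8)[(1) + (-1) + (1) + (-1) + (1) + (-1) + (1) + (-1)] = 0/8 = 0
  <chi_7*chi_5, chi_1> = (1/8)[1*(1)*conj(1) + 1*(-1)*conj(exp(I*pi/4)) + 1*(1)*conj(I) + 1*(-1)*conj(exp(3*I*pi/4)) + 1*(1)*conj(-1) + 1*(-1)*conj(exp(-3*I*pi/4)) + 1*(1)*conj(-I) + 1*(-1)*conj(exp(-I*pi/4))]
      = (1/8)[(1) + (-exp(-I*pi/4)) + (-I) + (-exp(-3*I*pi/4)) + (-1) + (-exp(3*I*pi/4)) + (I) + (-exp(I*pi/4))] = 0/8 = 0
  <chi_7*chi_5, chi_2> = (1/8)[1*(1)*conj(1) + 1*(-1)*conj(I) + 1*(1)*conj(-1) + 1*(-1)*conj(-I) + 1*(1)*conj(1) + 1*(-1)*conj(I) + 1*(1)*conj(-1) + 1*(-1)*conj(-I)]
      = (1/8)[(1) + (I) + (-1) + (-I) + (1) + (I) + (-1) + (-I)] = 0/8 = 0
  <chi_7*chi_5, chi_3> = (1/8)[1*(1)*conj(1) + 1*(-1)*conj(exp(3*I*pi/4)) + 1*(1)*conj(-I) + 1*(-1)*conj(exp(I*pi/4)) + 1*(1)*conj(-1) + 1*(-1)*conj(exp(-I*pi/4)) + 1*(1)*conj(I) + 1*(-1)*conj(exp(-3*I*pi/4))]
      = (1/8)[(1) + (-exp(-3*I*pi/4)) + (I) + (-exp(-I*pi/4)) + (-1) + (-exp(I*pi/4)) + (-I) + (-exp(3*I*pi/4))] = 0/8 = 0
  <chi_7*chi_5, chi_4> = (1/8)[1*(1)*conj(1) + 1*(-1)*conj(-1) + 1*(1)*conj(1) + 1*(-1)*conj(-1) + 1*(1)*conj(1) + 1*(-1)*conj(-1) + 1*(1)*conj(1) + 1*(-1)*conj(-1)]
      = (1/8)[(1) + (1) + (1) + (1) + (1) + (1) + (1) + (1)] = 8/8 = 1
  <chi_7*chi_5, chi_5> = (1/8)[1*(1)*conj(1) + 1*(-1)*conj(exp(-3*I*pi/4)) + 1*(1)*conj(I) + 1*(-1)*conj(exp(-I*pi/4)) + 1*(1)*conj(-1) + 1*(-1)*conj(exp(I*pi/4)) + 1*(1)*conj(-I) + 1*(-1)*conj(exp(3*I*pi/4))]
      = (1/8)[(1) + (-exp(3*I*pi/4)) + (-I) + (-exp(I*pi/4)) + (-1) + (-exp(-I*pi/4)) + (I) + (-exp(-3*I*pi/4))] = 0/8 = 0
  <chi_7*chi_5, chi_6> = (1/8)[1*(1)*conj(1) + 1*(-1)*conj(-I) + 1*(1)*conj(-1) + 1*(-1)*conj(I) + 1*(1)*conj(1) + 1*(-1)*conj(-I) + 1*(1)*conj(-1) + 1*(-1)*conj(I)]
      = (1/8)[(1) + (-I) + (-1) + (I) + (1) + (-I) + (-1) + (I)] = 0/8 = 0
  <chi_7*chi_5, chi_7> = (1/8)[1*(1)*conj(1) + 1*(-1)*conj(exp(-I*pi/4)) + 1*(1)*conj(-I) + 1*(-1)*conj(exp(-3*I*pi/4)) + 1*(1)*conj(-1) + 1*(-1)*conj(exp(3*I*pi/4)) + 1*(1)*conj(I) + 1*(-1)*conj(exp(I*pi/4))]
      = (1/8)[(1) + (-exp(I*pi/4)) + (I) + (-exp(3*I*pi/4)) + (-1) + (-exp(-3*I*pi/4)) + (-I) + (-exp(-I*pi/4))] = 0/8 = 0
(Exp terms are combined using exp(i*s)*conj(exp(i*t)) = exp(i*(s-t)), and sums of them are collapsed using the identity that for every m > 1 the m distinct m-th roots of unity sum to 0, e.g. 1 + exp(2*I*pi/3) + exp(-2*I*pi/3) = 0.)
Hence the multiplicities are chi_4: 1. Dimension check: dim(chi_7)*dim(chi_5) = 1*1 = 1 and sum (mult * dim) = 1*1 = 1.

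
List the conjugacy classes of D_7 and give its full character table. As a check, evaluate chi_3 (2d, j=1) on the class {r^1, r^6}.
Conjugacy classes: {e} of size 1, {r^1, r^6} of size 2, {r^2, r^5} of size 2, {r^3, r^4} of size 2, {s, sr, ..., sr^6} of size 7.
Character table:
  irrep \ class              {e} (size 1)  {r^1, r^6} (size 2)  {r^2, r^5} (size 2)  {r^3, r^4} (size 2)  {s, sr, ..., sr^6} (size 7)
  chi_1 (triv)               1             1                    1                    1                    1                          
  chi_2 (sign: r->1, s->-1)  1             1                    1                    1                    -1                         
  chi_3 (2d, j=1)            2             2*cos(2*pi/7)        -2*cos(3*pi/7)       -2*cos(pi/7)         0                          
  chi_4 (2d, j=2)            2             -2*cos(3*pi/7)       -2*cos(pi/7)         2*cos(2*pi/7)        0                          
  chi_5 (2d, j=3)            2             -2*cos(pi/7)         2*cos(2*pi/7)        -2*cos(3*pi/7)       0                          

Spot check: chi_3 (2d, j=1) on {r^1, r^6} = 2*cos(2*pi/7).

Details: D_7 has order 2*7 = 14 with 5 conjugacy classes, hence 5 irreducibles. Sum of squared dims 1 + 1 + 4 + 4 + 4 = 14 = |G|. Linear characters come from the abelianisation; the 2-dimensional irreps have character r^k -> 2*cos(2*pi*j*k/7), reflections -> 0.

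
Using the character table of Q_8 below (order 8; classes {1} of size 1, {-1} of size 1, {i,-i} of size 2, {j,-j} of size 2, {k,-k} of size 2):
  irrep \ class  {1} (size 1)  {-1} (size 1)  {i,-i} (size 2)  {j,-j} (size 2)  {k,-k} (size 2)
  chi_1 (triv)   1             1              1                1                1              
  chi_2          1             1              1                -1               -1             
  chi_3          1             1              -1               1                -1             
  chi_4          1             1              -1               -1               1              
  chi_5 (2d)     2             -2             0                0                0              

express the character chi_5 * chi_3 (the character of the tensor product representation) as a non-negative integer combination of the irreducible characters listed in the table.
chi_5 tensor chi_3 = chi_5 (all other irreducibles have multiplicity 0).

Argument: The character of a tensor product is the pointwise product (chi_5 * chi_3)(C) = chi_5(C) * chi_3(C):
  {1}: (2)*(1), {-1}: (-2)*(1), {i,-i}: (0)*(-1), {j,-j}: (0)*(1), {k,-k}: (0)*(-1)
so (chi_5 * chi_3) takes values
  {1} -> 2, {-1} -> -2, {i,-i} -> 0, {j,-j} -> 0, {k,-k} -> 0.
Now take the inner product of this character with each irreducible chi from the table, <chi_5*chi_3, chi> = (1/8) sum_C |C| (chi_5*chi_3)(C) conj(chi(C)):
  <chi_5*chi_3, chi_1> = (1/8)[1*(2)*conj(1) + 1*(-2)*conj(1) + 2*(0)*conj(1) + 2*(0)*conj(1) + 2*(0)*conj(1)]
      = (1/8)[(2) + (-2) + (0) + (0) + (0)] = 0/8 = 0
  <chi_5*chi_3, chi_2> = (1/8)[1*(2)*conj(1) + 1*(-2)*conj(1) + 2*(0)*conj(1) + 2*(0)*conj(-1) + 2*(0)*conj(-1)]
      = (1/8)[(2) + (-2) + (0) + (0) + (0)] = 0/8 = 0
  <chi_5*chi_3, chi_3> = (1/8)[1*(2)*conj(1) + 1*(-2)*conj(1) + 2*(0)*conj(-1) + 2*(0)*conj(1) + 2*(0)*conj(-1)]
      = (1/8)[(2) + (-2) + (0) + (0) + (0)] = 0/8 = 0
  <chi_5*chi_3, chi_4> = (1/8)[1*(2)*conj(1) + 1*(-2)*conj(1) + 2*(0)*conj(-1) + 2*(0)*conj(-1) + 2*(0)*conj(1)]
      = (1/8)[(2) + (-2) + (0) + (0) + (0)] = 0/8 = 0
  <chi_5*chi_3, chi_5> = (1/8)[1*(2)*conj(2) + 1*(-2)*conj(-2) + 2*(0)*conj(0) + 2*(0)*conj(0) + 2*(0)*conj(0)]
      = (1/8)[(4) + (4) + (0) + (0) + (0)] = 8/8 = 1
Hence the multiplicities are chi_5: 1. Dimension check: dim(chi_5)*dim(chi_3) = 2*1 = 2 and sum (mult * dim) = 1*2 = 2.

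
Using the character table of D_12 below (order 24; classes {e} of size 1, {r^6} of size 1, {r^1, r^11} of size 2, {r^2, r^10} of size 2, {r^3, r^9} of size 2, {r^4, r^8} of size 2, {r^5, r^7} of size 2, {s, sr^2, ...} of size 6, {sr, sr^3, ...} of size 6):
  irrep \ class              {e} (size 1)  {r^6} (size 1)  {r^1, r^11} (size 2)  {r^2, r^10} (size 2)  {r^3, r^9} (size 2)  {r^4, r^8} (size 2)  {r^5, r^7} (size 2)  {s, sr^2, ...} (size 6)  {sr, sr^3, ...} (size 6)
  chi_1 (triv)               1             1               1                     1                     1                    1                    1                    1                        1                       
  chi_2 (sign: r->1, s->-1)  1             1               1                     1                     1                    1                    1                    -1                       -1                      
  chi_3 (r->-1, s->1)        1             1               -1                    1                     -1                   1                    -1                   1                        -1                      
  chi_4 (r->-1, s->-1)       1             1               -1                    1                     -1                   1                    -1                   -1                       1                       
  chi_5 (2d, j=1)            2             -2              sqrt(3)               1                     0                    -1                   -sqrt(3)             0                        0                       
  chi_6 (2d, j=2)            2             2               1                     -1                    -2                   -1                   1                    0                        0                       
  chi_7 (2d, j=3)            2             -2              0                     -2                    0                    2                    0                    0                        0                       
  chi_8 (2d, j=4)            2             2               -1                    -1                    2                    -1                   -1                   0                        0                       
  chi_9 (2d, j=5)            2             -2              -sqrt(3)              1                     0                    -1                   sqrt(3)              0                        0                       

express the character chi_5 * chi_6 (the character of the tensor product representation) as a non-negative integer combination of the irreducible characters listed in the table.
chi_5 tensor chi_6 = chi_5 + chi_7 (all other irreducibles have multiplicity 0).

Reasoning: The character of a tensor product is the pointwise product (chi_5 * chi_6)(C) = chi_5(C) * chi_6(C):
  {e}: (2)*(2), {r^6}: (-2)*(2), {r^1, r^11}: (sqrt(3))*(1), {r^2, r^10}: (1)*(-1), {r^3, r^9}: (0)*(-2), {r^4, r^8}: (-1)*(-1), {r^5, r^7}: (-sqrt(3))*(1), {s, sr^2, ...}: (0)*(0), {sr, sr^3, ...}: (0)*(0)
so (chi_5 * chi_6) takes values
  {e} -> 4, {r^6} -> -4, {r^1, r^11} -> sqrt(3), {r^2, r^10} -> -1, {r^3, r^9} -> 0, {r^4, r^8} -> 1, {r^5, r^7} -> -sqrt(3), {s, sr^2, ...} -> 0, {sr, sr^3, ...} -> 0.
Now take the inner product of this character with each irreducible chi from the table, <chi_5*chi_6, chi> = (1/24) sum_C |C| (chi_5*chi_6)(C) conj(chi(C)):
  <chi_5*chi_6, chi_1> = (1/24)[1*(4)*conj(1) + 1*(-4)*conj(1) + 2*(sqrt(3))*conj(1) + 2*(-1)*conj(1) + 2*(0)*conj(1) + 2*(1)*conj(1) + 2*(-sqrt(3))*conj(1) + 6*(0)*conj(1) + 6*(0)*conj(1)]
      = (1/24)[(4) + (-4) + (2*sqrt(3)) + (-2) + (0) + (2) + (-2*sqrt(3)) + (0) + (0)] = 0/24 = 0
  <chi_5*chi_6, chi_2> = (1/24)[1*(4)*conj(1) + 1*(-4)*conj(1) + 2*(sqrt(3))*conj(1) + 2*(-1)*conj(1) + 2*(0)*conj(1) + 2*(1)*conj(1) + 2*(-sqrt(3))*conj(1) + 6*(0)*conj(-1) + 6*(0)*conj(-1)]
      = (1/24)[(4) + (-4) + (2*sqrt(3)) + (-2) + (0) + (2) + (-2*sqrt(3)) + (0) + (0)] = 0/24 = 0
  <chi_5*chi_6, chi_3> = (1/24)[1*(4)*conj(1) + 1*(-4)*conj(1) + 2*(sqrt(3))*conj(-1) + 2*(-1)*conj(1) + 2*(0)*conj(-1) + 2*(1)*conj(1) + 2*(-sqrt(3))*conj(-1) + 6*(0)*conj(1) + 6*(0)*conj(-1)]
      = (1/24)[(4) + (-4) + (-2*sqrt(3)) + (-2) + (0) + (2) + (2*sqrt(3)) + (0) + (0)] = 0/24 = 0
  <chi_5*chi_6, chi_4> = (1/24)[1*(4)*conj(1) + 1*(-4)*conj(1) + 2*(sqrt(3))*conj(-1) + 2*(-1)*conj(1) + 2*(0)*conj(-1) + 2*(1)*conj(1) + 2*(-sqrt(3))*conj(-1) + 6*(0)*conj(-1) + 6*(0)*conj(1)]
      = (1/24)[(4) + (-4) + (-2*sqrt(3)) + (-2) + (0) + (2) + (2*sqrt(3)) + (0) + (0)] = 0/24 = 0
  <chi_5*chi_6, chi_5> = (1/24)[1*(4)*conj(2) + 1*(-4)*conj(-2) + 2*(sqrt(3))*conj(sqrt(3)) + 2*(-1)*conj(1) + 2*(0)*conj(0) + 2*(1)*conj(-1) + 2*(-sqrt(3))*conj(-sqrt(3)) + 6*(0)*conj(0) + 6*(0)*conj(0)]
      = (1/24)[(8) + (8) + (6) + (-2) + (0) + (-2) + (6) + (0) + (0)] = 24/24 = 1
  <chi_5*chi_6, chi_6> = (1/24)[1*(4)*conj(2) + 1*(-4)*conj(2) + 2*(sqrt(3))*conj(1) + 2*(-1)*conj(-1) + 2*(0)*conj(-2) + 2*(1)*conj(-1) + 2*(-sqrt(3))*conj(1) + 6*(0)*conj(0) + 6*(0)*conj(0)]
      = (1/24)[(8) + (-8) + (2*sqrt(3)) + (2) + (0) + (-2) + (-2*sqrt(3)) + (0) + (0)] = 0/24 = 0
  <chi_5*chi_6, chi_7> = (1/24)[1*(4)*conj(2) + 1*(-4)*conj(-2) + 2*(sqrt(3))*conj(0) + 2*(-1)*conj(-2) + 2*(0)*conj(0) + 2*(1)*conj(2) + 2*(-sqrt(3))*conj(0) + 6*(0)*conj(0) + 6*(0)*conj(0)]
      = (1/24)[(8) + (8) + (0) + (4) + (0) + (4) + (0) + (0) + (0)] = 24/24 = 1
  <chi_5*chi_6, chi_8> = (1/24)[1*(4)*conj(2) + 1*(-4)*conj(2) + 2*(sqrt(3))*conj(-1) + 2*(-1)*conj(-1) + 2*(0)*conj(2) + 2*(1)*conj(-1) + 2*(-sqrt(3))*conj(-1) + 6*(0)*conj(0) + 6*(0)*conj(0)]
      = (1/24)[(8) + (-8) + (-2*sqrt(3)) + (2) + (0) + (-2) + (2*sqrt(3)) + (0) + (0)] = 0/24 = 0
  <chi_5*chi_6, chi_9> = (1/24)[1*(4)*conj(2) + 1*(-4)*conj(-2) + 2*(sqrt(3))*conj(-sqrt(3)) + 2*(-1)*conj(1) + 2*(0)*conj(0) + 2*(1)*conj(-1) + 2*(-sqrt(3))*conj(sqrt(3)) + 6*(0)*conj(0) + 6*(0)*conj(0)]
      = (1/24)[(8) + (8) + (-6) + (-2) + (0) + (-2) + (-6) + (0) + (0)] = 0/24 = 0
Hence the multiplicities are chi_5: 1, chi_7: 1. Dimension check: dim(chi_5)*dim(chi_6) = 2*2 = 4 and sum (mult * dim) = 1*2 + 1*2 = 4.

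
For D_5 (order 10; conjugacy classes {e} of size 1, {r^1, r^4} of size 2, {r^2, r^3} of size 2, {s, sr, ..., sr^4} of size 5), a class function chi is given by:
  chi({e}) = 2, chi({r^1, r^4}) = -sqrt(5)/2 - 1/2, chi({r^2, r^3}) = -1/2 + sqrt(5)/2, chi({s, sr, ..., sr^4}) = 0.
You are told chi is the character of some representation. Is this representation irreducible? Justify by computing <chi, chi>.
Irreducible: <chi, chi> = 1.

Reasoning: <chi, chi> = (1/|G|) sum_C |C| * |chi(C)|^2 = (1/10)[1*|2|^2 + 2*|-sqrt(5)/2 - 1/2|^2 + 2*|-1/2 + sqrt(5)/2|^2 + 5*|0|^2]
  = (1/10)[(4) + (sqrt(5) + 3) + (3 - sqrt(5)) + (0)] = 10/10 = 1.
A character is irreducible iff <chi, chi> = 1, so this representation is irreducible.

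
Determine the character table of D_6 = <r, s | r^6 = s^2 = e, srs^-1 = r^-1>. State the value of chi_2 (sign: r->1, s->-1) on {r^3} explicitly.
Conjugacy classes: {e} of size 1, {r^3} of size 1, {r^1, r^5} of size 2, {r^2, r^4} of size 2, {s, sr^2, ...} of size 3, {sr, sr^3, ...} of size 3.
Character table:
  irrep \ class              {e} (size 1)  {r^3} (size 1)  {r^1, r^5} (size 2)  {r^2, r^4} (size 2)  {s, sr^2, ...} (size 3)  {sr, sr^3, ...} (size 3)
  chi_1 (triv)               1             1               1                    1                    1                        1                       
  chi_2 (sign: r->1, s->-1)  1             1               1                    1                    -1                       -1                      
  chi_3 (r->-1, s->1)        1             -1              -1                   1                    1                        -1                      
  chi_4 (r->-1, s->-1)       1             -1              -1                   1                    -1                       1                       
  chi_5 (2d, j=1)            2             -2              1                    -1                   0                        0                       
  chi_6 (2d, j=2)            2             2               -1                   -1                   0                        0                       

Spot check: chi_2 (sign: r->1, s->-1) on {r^3} = 1.

Why: D_6 has order 2*6 = 12 with 6 conjugacy classes, hence 6 irreducibles. Sum of squared dims 1 + 1 + 1 + 1 + 4 + 4 = 12 = |G|. Linear characters come from the abelianisation; the 2-dimensional irreps have character r^k -> 2*cos(2*pi*j*k/6), reflections -> 0.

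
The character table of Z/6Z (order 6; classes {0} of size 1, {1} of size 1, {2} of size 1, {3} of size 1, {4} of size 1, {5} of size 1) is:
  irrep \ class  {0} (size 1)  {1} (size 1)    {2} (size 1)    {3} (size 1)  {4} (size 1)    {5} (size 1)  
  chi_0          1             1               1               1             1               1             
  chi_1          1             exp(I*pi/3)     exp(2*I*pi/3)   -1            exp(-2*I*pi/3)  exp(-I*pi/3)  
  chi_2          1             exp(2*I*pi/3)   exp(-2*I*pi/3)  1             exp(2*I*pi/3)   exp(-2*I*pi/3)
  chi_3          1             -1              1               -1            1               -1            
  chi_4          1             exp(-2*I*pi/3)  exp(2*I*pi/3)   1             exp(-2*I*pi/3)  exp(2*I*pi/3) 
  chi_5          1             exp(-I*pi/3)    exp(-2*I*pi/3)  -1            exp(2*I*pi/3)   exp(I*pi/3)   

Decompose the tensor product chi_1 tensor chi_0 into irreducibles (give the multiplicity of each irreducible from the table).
chi_1 tensor chi_0 = chi_1 (all other irreducibles have multiplicity 0).

Solution. The character of a tensor product is the pointwise product (chi_1 * chi_0)(C) = chi_1(C) * chi_0(C):
  {0}: (1)*(1), {1}: (exp(I*pi/3))*(1), {2}: (exp(2*I*pi/3))*(1), {3}: (-1)*(1), {4}: (exp(-2*I*pi/3))*(1), {5}: (exp(-I*pi/3))*(1)
so (chi_1 * chi_0) takes values
  {0} -> 1, {1} -> exp(I*pi/3), {2} -> exp(2*I*pi/3), {3} -> -1, {4} -> exp(-2*I*pi/3), {5} -> exp(-I*pi/3).
Now take the inner product of this character with each irreducible chi from the table, <chi_1*chi_0, chi> = (1/6) sum_C |C| (chi_1*chi_0)(C) conj(chi(C)):
  <chi_1*chi_0, chi_0> = (1/6)[1*(1)*conj(1) + 1*(exp(I*pi/3))*conj(1) + 1*(exp(2*I*pi/3))*conj(1) + 1*(-1)*conj(1) + 1*(exp(-2*I*pi/3))*conj(1) + 1*(exp(-I*pi/3))*conj(1)]
      = (1/6)[(1) + (exp(I*pi/3)) + (exp(2*I*pi/3)) + (-1) + (exp(-2*I*pi/3)) + (exp(-I*pi/3))] = 0/6 = 0
  <chi_1*chi_0, chi_1> = (1/6)[1*(1)*conj(1) + 1*(exp(I*pi/3))*conj(exp(I*pi/3)) + 1*(exp(2*I*pi/3))*conj(exp(2*I*pi/3)) + 1*(-1)*conj(-1) + 1*(exp(-2*I*pi/3))*conj(exp(-2*I*pi/3)) + 1*(exp(-I*pi/3))*conj(exp(-I*pi/3))]
      = (1/6)[(1) + (1) + (1) + (1) + (1) + (1)] = 6/6 = 1
  <chi_1*chi_0, chi_2> = (1/6)[1*(1)*conj(1) + 1*(exp(I*pi/3))*conj(exp(2*I*pi/3)) + 1*(exp(2*I*pi/3))*conj(exp(-2*I*pi/3)) + 1*(-1)*conj(1) + 1*(exp(-2*I*pi/3))*conj(exp(2*I*pi/3)) + 1*(exp(-I*pi/3))*conj(exp(-2*I*pi/3))]
      = (1/6)[(1) + (exp(-I*pi/3)) + (exp(-2*I*pi/3)) + (-1) + (exp(2*I*pi/3)) + (exp(I*pi/3))] = 0/6 = 0
  <chi_1*chi_0, chi_3> = (1/6)[1*(1)*conj(1) + 1*(exp(I*pi/3))*conj(-1) + 1*(exp(2*I*pi/3))*conj(1) + 1*(-1)*conj(-1) + 1*(exp(-2*I*pi/3))*conj(1) + 1*(exp(-I*pi/3))*conj(-1)]
      = (1/6)[(1) + (-exp(I*pi/3)) + (exp(2*I*pi/3)) + (1) + (exp(-2*I*pi/3)) + (-exp(-I*pi/3))] = 0/6 = 0
  <chi_1*chi_0, chi_4> = (1/6)[1*(1)*conj(1) + 1*(exp(I*pi/3))*conj(exp(-2*I*pi/3)) + 1*(exp(2*I*pi/3))*conj(exp(2*I*pi/3)) + 1*(-1)*conj(1) + 1*(exp(-2*I*pi/3))*conj(exp(-2*I*pi/3)) + 1*(exp(-I*pi/3))*conj(exp(2*I*pi/3))]
      = (1/6)[(1) + (-1) + (1) + (-1) + (1) + (-1)] = 0/6 = 0
  <chi_1*chi_0, chi_5> = (1/6)[1*(1)*conj(1) + 1*(exp(I*pi/3))*conj(exp(-I*pi/3)) + 1*(exp(2*I*pi/3))*conj(exp(-2*I*pi/3)) + 1*(-1)*conj(-1) + 1*(exp(-2*I*pi/3))*conj(exp(2*I*pi/3)) + 1*(exp(-I*pi/3))*conj(exp(I*pi/3))]
      = (1/6)[(1) + (exp(2*I*pi/3)) + (exp(-2*I*pi/3)) + (1) + (exp(2*I*pi/3)) + (exp(-2*I*pi/3))] = 0/6 = 0
(Exp terms are combined using exp(i*s)*conj(exp(i*t)) = exp(i*(s-t)), and sums of them are collapsed using the identity that for every m > 1 the m distinct m-th roots of unity sum to 0, e.g. 1 + exp(2*I*pi/3) + exp(-2*I*pi/3) = 0.)
Hence the multiplicities are chi_1: 1. Dimension check: dim(chi_1)*dim(chi_0) = 1*1 = 1 and sum (mult * dim) = 1*1 = 1.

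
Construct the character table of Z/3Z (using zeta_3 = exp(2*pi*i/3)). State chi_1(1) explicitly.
Character table of Z/3Z (irreps indexed chi_0,...,chi_2 with chi_k(m) = zeta_3^(k*m), zeta_3 = exp(2*pi*i/3)):
  irrep \ class  {0} (size 1)  {1} (size 1)    {2} (size 1)  
  chi_0          1             1               1             
  chi_1          1             exp(2*I*pi/3)   exp(-2*I*pi/3)
  chi_2          1             exp(-2*I*pi/3)  exp(2*I*pi/3) 

Spot check: chi_1(1) = zeta_3^(1*1) = zeta_3^1 = exp(2*I*pi/3).

Why: Z/3Z is abelian, so all 3 irreducible complex representations are 1-dimensional. They are given by chi_k(m) = zeta_3^(k*m) for k = 0,...,2. Row orthogonality: sum_m chi_k(m) conj(chi_l(m)) = 3 * [k = l].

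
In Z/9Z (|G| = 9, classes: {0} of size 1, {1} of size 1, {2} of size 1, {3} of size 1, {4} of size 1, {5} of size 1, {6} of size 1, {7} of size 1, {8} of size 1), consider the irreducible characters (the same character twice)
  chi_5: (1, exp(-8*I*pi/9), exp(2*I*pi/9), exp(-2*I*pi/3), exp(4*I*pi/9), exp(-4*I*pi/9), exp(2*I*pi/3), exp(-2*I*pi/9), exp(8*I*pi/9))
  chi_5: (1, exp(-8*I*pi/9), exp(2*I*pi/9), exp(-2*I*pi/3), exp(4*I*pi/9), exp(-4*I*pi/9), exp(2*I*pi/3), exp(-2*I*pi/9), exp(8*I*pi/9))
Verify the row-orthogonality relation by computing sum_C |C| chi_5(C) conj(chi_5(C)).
Sum = 9 = |G| = 9; so <chi_5, chi_5> = 1 (norm-1 confirms irreducibility).

Details: Compute term by term over conjugacy classes (|C| * chi_5(C) * conj(chi_5(C))):
  1*(1)*conj(1) + 1*(exp(-8*I*pi/9))*conj(exp(-8*I*pi/9)) + 1*(exp(2*I*pi/9))*conj(exp(2*I*pi/9)) + 1*(exp(-2*I*pi/3))*conj(exp(-2*I*pi/3)) + 1*(exp(4*I*pi/9))*conj(exp(4*I*pi/9)) + 1*(exp(-4*I*pi/9))*conj(exp(-4*I*pi/9)) + 1*(exp(2*I*pi/3))*conj(exp(2*I*pi/3)) + 1*(exp(-2*I*pi/9))*conj(exp(-2*I*pi/9)) + 1*(exp(8*I*pi/9))*conj(exp(8*I*pi/9))
  = (1) + (1) + (1) + (1) + (1) + (1) + (1) + (1) + (1)
  = 9.
(Exp terms are combined using exp(i*s)*conj(exp(i*t)) = exp(i*(s-t)), and sums of them are collapsed using the identity that for every m > 1 the m distinct m-th roots of unity sum to 0, e.g. 1 + exp(2*I*pi/3) + exp(-2*I*pi/3) = 0.)
Dividing by |G| = 9 gives 9/9 = 1, matching the row-orthogonality relation <chi_5, chi_5> = [chi_5 = chi_5].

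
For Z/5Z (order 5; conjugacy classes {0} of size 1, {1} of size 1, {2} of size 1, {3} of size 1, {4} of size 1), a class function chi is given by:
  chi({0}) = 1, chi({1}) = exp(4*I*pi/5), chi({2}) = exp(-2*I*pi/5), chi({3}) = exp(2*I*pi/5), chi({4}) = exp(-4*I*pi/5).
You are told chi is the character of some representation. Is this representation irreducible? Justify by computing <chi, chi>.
Irreducible: <chi, chi> = 1.

Solution. <chi, chi> = (1/|G|) sum_C |C| * |chi(C)|^2 = (1/5)[1*|1|^2 + 1*|exp(4*I*pi/5)|^2 + 1*|exp(-2*I*pi/5)|^2 + 1*|exp(2*I*pi/5)|^2 + 1*|exp(-4*I*pi/5)|^2]
  = (1/5)[(1) + (1) + (1) + (1) + (1)] = 5/5 = 1.
(Exp terms are combined using exp(i*s)*conj(exp(i*t)) = exp(i*(s-t)), and sums of them are collapsed using the identity that for every m > 1 the m distinct m-th roots of unity sum to 0, e.g. 1 + exp(2*I*pi/3) + exp(-2*I*pi/3) = 0.)
A character is irreducible iff <chi, chi> = 1, so this representation is irreducible.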